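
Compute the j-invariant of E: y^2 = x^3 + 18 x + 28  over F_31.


Delta = -16(4 a^3 + 27 b^2) mod 31 = 10
-1728 * (4 a)^3 = -1728 * (4*18)^3 mod 31 = 2
j = 2 * 10^(-1) mod 31 = 25

j = 25 (mod 31)


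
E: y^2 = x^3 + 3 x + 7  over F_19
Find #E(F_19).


For each x in F_19, count y with y^2 = x^3 + 3 x + 7 mod 19:
  x = 0: RHS = 7, y in [8, 11]  -> 2 point(s)
  x = 1: RHS = 11, y in [7, 12]  -> 2 point(s)
  x = 3: RHS = 5, y in [9, 10]  -> 2 point(s)
  x = 4: RHS = 7, y in [8, 11]  -> 2 point(s)
  x = 8: RHS = 11, y in [7, 12]  -> 2 point(s)
  x = 10: RHS = 11, y in [7, 12]  -> 2 point(s)
  x = 12: RHS = 4, y in [2, 17]  -> 2 point(s)
  x = 13: RHS = 1, y in [1, 18]  -> 2 point(s)
  x = 14: RHS = 0, y in [0]  -> 1 point(s)
  x = 15: RHS = 7, y in [8, 11]  -> 2 point(s)
  x = 16: RHS = 9, y in [3, 16]  -> 2 point(s)
Affine points: 21. Add the point at infinity: total = 22.

#E(F_19) = 22


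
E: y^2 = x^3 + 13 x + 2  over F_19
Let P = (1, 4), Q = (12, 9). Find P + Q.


P != Q, so use the chord formula.
s = (y2 - y1) / (x2 - x1) = (5) / (11) mod 19 = 16
x3 = s^2 - x1 - x2 mod 19 = 16^2 - 1 - 12 = 15
y3 = s (x1 - x3) - y1 mod 19 = 16 * (1 - 15) - 4 = 0

P + Q = (15, 0)


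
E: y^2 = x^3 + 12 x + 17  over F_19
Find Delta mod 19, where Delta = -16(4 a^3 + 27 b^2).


4 a^3 + 27 b^2 = 4*12^3 + 27*17^2 = 6912 + 7803 = 14715
Delta = -16 * (14715) = -235440
Delta mod 19 = 8

Delta = 8 (mod 19)


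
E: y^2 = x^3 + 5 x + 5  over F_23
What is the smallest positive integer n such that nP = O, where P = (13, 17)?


Compute successive multiples of P until we hit O:
  1P = (13, 17)
  2P = (3, 1)
  3P = (16, 15)
  4P = (20, 3)
  5P = (17, 14)
  6P = (18, 4)
  7P = (19, 17)
  8P = (14, 6)
  ... (continuing to 18P)
  18P = O

ord(P) = 18


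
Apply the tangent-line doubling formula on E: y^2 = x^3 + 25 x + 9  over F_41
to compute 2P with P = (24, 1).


Doubling: s = (3 x1^2 + a) / (2 y1)
s = (3*24^2 + 25) / (2*1) mod 41 = 36
x3 = s^2 - 2 x1 mod 41 = 36^2 - 2*24 = 18
y3 = s (x1 - x3) - y1 mod 41 = 36 * (24 - 18) - 1 = 10

2P = (18, 10)


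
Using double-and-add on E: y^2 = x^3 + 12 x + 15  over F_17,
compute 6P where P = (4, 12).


k = 6 = 110_2 (binary, LSB first: 011)
Double-and-add from P = (4, 12):
  bit 0 = 0: acc unchanged = O
  bit 1 = 1: acc = O + (11, 13) = (11, 13)
  bit 2 = 1: acc = (11, 13) + (16, 11) = (16, 6)

6P = (16, 6)


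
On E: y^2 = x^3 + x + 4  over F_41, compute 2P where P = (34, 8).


Doubling: s = (3 x1^2 + a) / (2 y1)
s = (3*34^2 + 1) / (2*8) mod 41 = 40
x3 = s^2 - 2 x1 mod 41 = 40^2 - 2*34 = 15
y3 = s (x1 - x3) - y1 mod 41 = 40 * (34 - 15) - 8 = 14

2P = (15, 14)


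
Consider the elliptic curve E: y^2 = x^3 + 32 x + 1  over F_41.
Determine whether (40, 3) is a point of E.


Check whether y^2 = x^3 + 32 x + 1 (mod 41) for (x, y) = (40, 3).
LHS: y^2 = 3^2 mod 41 = 9
RHS: x^3 + 32 x + 1 = 40^3 + 32*40 + 1 mod 41 = 9
LHS = RHS

Yes, on the curve


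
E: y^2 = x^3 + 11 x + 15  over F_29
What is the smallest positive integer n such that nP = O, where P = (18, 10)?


Compute successive multiples of P until we hit O:
  1P = (18, 10)
  2P = (6, 23)
  3P = (10, 20)
  4P = (8, 21)
  5P = (19, 23)
  6P = (16, 16)
  7P = (4, 6)
  8P = (13, 8)
  ... (continuing to 36P)
  36P = O

ord(P) = 36


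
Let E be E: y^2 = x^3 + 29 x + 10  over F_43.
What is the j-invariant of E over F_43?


Delta = -16(4 a^3 + 27 b^2) mod 43 = 19
-1728 * (4 a)^3 = -1728 * (4*29)^3 mod 43 = 32
j = 32 * 19^(-1) mod 43 = 13

j = 13 (mod 43)


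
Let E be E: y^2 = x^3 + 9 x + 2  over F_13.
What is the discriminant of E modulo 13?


4 a^3 + 27 b^2 = 4*9^3 + 27*2^2 = 2916 + 108 = 3024
Delta = -16 * (3024) = -48384
Delta mod 13 = 2

Delta = 2 (mod 13)


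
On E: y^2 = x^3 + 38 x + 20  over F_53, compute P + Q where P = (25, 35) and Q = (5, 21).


P != Q, so use the chord formula.
s = (y2 - y1) / (x2 - x1) = (39) / (33) mod 53 = 6
x3 = s^2 - x1 - x2 mod 53 = 6^2 - 25 - 5 = 6
y3 = s (x1 - x3) - y1 mod 53 = 6 * (25 - 6) - 35 = 26

P + Q = (6, 26)


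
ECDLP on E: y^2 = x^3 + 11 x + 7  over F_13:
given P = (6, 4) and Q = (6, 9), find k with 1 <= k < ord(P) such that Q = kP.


Enumerate multiples of P until we hit Q = (6, 9):
  1P = (6, 4)
  2P = (10, 8)
  3P = (11, 4)
  4P = (9, 9)
  5P = (8, 10)
  6P = (8, 3)
  7P = (9, 4)
  8P = (11, 9)
  9P = (10, 5)
  10P = (6, 9)
Match found at i = 10.

k = 10


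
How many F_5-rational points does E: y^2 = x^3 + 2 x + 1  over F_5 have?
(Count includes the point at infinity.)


For each x in F_5, count y with y^2 = x^3 + 2 x + 1 mod 5:
  x = 0: RHS = 1, y in [1, 4]  -> 2 point(s)
  x = 1: RHS = 4, y in [2, 3]  -> 2 point(s)
  x = 3: RHS = 4, y in [2, 3]  -> 2 point(s)
Affine points: 6. Add the point at infinity: total = 7.

#E(F_5) = 7


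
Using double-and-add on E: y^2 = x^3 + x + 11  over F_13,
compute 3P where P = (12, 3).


k = 3 = 11_2 (binary, LSB first: 11)
Double-and-add from P = (12, 3):
  bit 0 = 1: acc = O + (12, 3) = (12, 3)
  bit 1 = 1: acc = (12, 3) + (1, 0) = (12, 10)

3P = (12, 10)


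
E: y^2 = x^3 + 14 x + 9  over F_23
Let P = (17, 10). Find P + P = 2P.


Doubling: s = (3 x1^2 + a) / (2 y1)
s = (3*17^2 + 14) / (2*10) mod 23 = 13
x3 = s^2 - 2 x1 mod 23 = 13^2 - 2*17 = 20
y3 = s (x1 - x3) - y1 mod 23 = 13 * (17 - 20) - 10 = 20

2P = (20, 20)


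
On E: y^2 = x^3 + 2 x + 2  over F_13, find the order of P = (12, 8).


Compute successive multiples of P until we hit O:
  1P = (12, 8)
  2P = (12, 5)
  3P = O

ord(P) = 3


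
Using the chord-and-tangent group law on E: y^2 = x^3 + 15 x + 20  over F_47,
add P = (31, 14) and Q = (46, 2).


P != Q, so use the chord formula.
s = (y2 - y1) / (x2 - x1) = (35) / (15) mod 47 = 18
x3 = s^2 - x1 - x2 mod 47 = 18^2 - 31 - 46 = 12
y3 = s (x1 - x3) - y1 mod 47 = 18 * (31 - 12) - 14 = 46

P + Q = (12, 46)


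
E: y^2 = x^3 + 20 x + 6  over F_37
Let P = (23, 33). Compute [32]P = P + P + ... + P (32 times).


k = 32 = 100000_2 (binary, LSB first: 000001)
Double-and-add from P = (23, 33):
  bit 0 = 0: acc unchanged = O
  bit 1 = 0: acc unchanged = O
  bit 2 = 0: acc unchanged = O
  bit 3 = 0: acc unchanged = O
  bit 4 = 0: acc unchanged = O
  bit 5 = 1: acc = O + (20, 9) = (20, 9)

32P = (20, 9)


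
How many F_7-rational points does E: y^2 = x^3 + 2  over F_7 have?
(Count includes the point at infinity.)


For each x in F_7, count y with y^2 = x^3 + 0 x + 2 mod 7:
  x = 0: RHS = 2, y in [3, 4]  -> 2 point(s)
  x = 3: RHS = 1, y in [1, 6]  -> 2 point(s)
  x = 5: RHS = 1, y in [1, 6]  -> 2 point(s)
  x = 6: RHS = 1, y in [1, 6]  -> 2 point(s)
Affine points: 8. Add the point at infinity: total = 9.

#E(F_7) = 9


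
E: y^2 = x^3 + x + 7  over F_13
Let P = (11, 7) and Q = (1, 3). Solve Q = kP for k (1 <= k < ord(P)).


Enumerate multiples of P until we hit Q = (1, 3):
  1P = (11, 7)
  2P = (4, 6)
  3P = (2, 11)
  4P = (1, 3)
Match found at i = 4.

k = 4


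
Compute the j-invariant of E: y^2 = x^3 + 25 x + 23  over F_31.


Delta = -16(4 a^3 + 27 b^2) mod 31 = 2
-1728 * (4 a)^3 = -1728 * (4*25)^3 mod 31 = 16
j = 16 * 2^(-1) mod 31 = 8

j = 8 (mod 31)


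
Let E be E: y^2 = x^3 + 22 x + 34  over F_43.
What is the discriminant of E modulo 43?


4 a^3 + 27 b^2 = 4*22^3 + 27*34^2 = 42592 + 31212 = 73804
Delta = -16 * (73804) = -1180864
Delta mod 43 = 2

Delta = 2 (mod 43)


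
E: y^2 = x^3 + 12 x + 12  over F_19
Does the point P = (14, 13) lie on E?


Check whether y^2 = x^3 + 12 x + 12 (mod 19) for (x, y) = (14, 13).
LHS: y^2 = 13^2 mod 19 = 17
RHS: x^3 + 12 x + 12 = 14^3 + 12*14 + 12 mod 19 = 17
LHS = RHS

Yes, on the curve


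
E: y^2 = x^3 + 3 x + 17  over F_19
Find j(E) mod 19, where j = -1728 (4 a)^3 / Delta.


Delta = -16(4 a^3 + 27 b^2) mod 19 = 2
-1728 * (4 a)^3 = -1728 * (4*3)^3 mod 19 = 18
j = 18 * 2^(-1) mod 19 = 9

j = 9 (mod 19)


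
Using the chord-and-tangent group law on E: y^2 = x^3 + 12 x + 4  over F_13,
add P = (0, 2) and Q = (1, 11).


P != Q, so use the chord formula.
s = (y2 - y1) / (x2 - x1) = (9) / (1) mod 13 = 9
x3 = s^2 - x1 - x2 mod 13 = 9^2 - 0 - 1 = 2
y3 = s (x1 - x3) - y1 mod 13 = 9 * (0 - 2) - 2 = 6

P + Q = (2, 6)


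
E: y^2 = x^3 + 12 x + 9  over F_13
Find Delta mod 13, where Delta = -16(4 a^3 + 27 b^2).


4 a^3 + 27 b^2 = 4*12^3 + 27*9^2 = 6912 + 2187 = 9099
Delta = -16 * (9099) = -145584
Delta mod 13 = 3

Delta = 3 (mod 13)


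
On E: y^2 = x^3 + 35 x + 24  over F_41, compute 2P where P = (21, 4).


Doubling: s = (3 x1^2 + a) / (2 y1)
s = (3*21^2 + 35) / (2*4) mod 41 = 16
x3 = s^2 - 2 x1 mod 41 = 16^2 - 2*21 = 9
y3 = s (x1 - x3) - y1 mod 41 = 16 * (21 - 9) - 4 = 24

2P = (9, 24)


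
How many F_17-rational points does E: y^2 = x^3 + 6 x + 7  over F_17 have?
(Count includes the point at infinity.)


For each x in F_17, count y with y^2 = x^3 + 6 x + 7 mod 17:
  x = 3: RHS = 1, y in [1, 16]  -> 2 point(s)
  x = 5: RHS = 9, y in [3, 14]  -> 2 point(s)
  x = 6: RHS = 4, y in [2, 15]  -> 2 point(s)
  x = 7: RHS = 1, y in [1, 16]  -> 2 point(s)
  x = 9: RHS = 8, y in [5, 12]  -> 2 point(s)
  x = 10: RHS = 13, y in [8, 9]  -> 2 point(s)
  x = 13: RHS = 4, y in [2, 15]  -> 2 point(s)
  x = 14: RHS = 13, y in [8, 9]  -> 2 point(s)
  x = 15: RHS = 4, y in [2, 15]  -> 2 point(s)
  x = 16: RHS = 0, y in [0]  -> 1 point(s)
Affine points: 19. Add the point at infinity: total = 20.

#E(F_17) = 20


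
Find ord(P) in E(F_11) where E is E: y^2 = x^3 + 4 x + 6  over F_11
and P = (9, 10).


Compute successive multiples of P until we hit O:
  1P = (9, 10)
  2P = (2, 0)
  3P = (9, 1)
  4P = O

ord(P) = 4


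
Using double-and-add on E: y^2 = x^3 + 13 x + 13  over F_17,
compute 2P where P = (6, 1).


k = 2 = 10_2 (binary, LSB first: 01)
Double-and-add from P = (6, 1):
  bit 0 = 0: acc unchanged = O
  bit 1 = 1: acc = O + (6, 16) = (6, 16)

2P = (6, 16)


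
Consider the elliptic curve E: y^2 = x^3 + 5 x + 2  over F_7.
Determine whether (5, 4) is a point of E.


Check whether y^2 = x^3 + 5 x + 2 (mod 7) for (x, y) = (5, 4).
LHS: y^2 = 4^2 mod 7 = 2
RHS: x^3 + 5 x + 2 = 5^3 + 5*5 + 2 mod 7 = 5
LHS != RHS

No, not on the curve


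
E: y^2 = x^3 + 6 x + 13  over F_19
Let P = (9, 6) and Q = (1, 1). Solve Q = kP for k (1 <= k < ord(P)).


Enumerate multiples of P until we hit Q = (1, 1):
  1P = (9, 6)
  2P = (10, 16)
  3P = (5, 15)
  4P = (16, 5)
  5P = (1, 1)
Match found at i = 5.

k = 5


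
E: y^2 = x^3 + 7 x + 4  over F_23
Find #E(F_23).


For each x in F_23, count y with y^2 = x^3 + 7 x + 4 mod 23:
  x = 0: RHS = 4, y in [2, 21]  -> 2 point(s)
  x = 1: RHS = 12, y in [9, 14]  -> 2 point(s)
  x = 2: RHS = 3, y in [7, 16]  -> 2 point(s)
  x = 3: RHS = 6, y in [11, 12]  -> 2 point(s)
  x = 4: RHS = 4, y in [2, 21]  -> 2 point(s)
  x = 5: RHS = 3, y in [7, 16]  -> 2 point(s)
  x = 6: RHS = 9, y in [3, 20]  -> 2 point(s)
  x = 10: RHS = 16, y in [4, 19]  -> 2 point(s)
  x = 11: RHS = 9, y in [3, 20]  -> 2 point(s)
  x = 16: RHS = 3, y in [7, 16]  -> 2 point(s)
  x = 19: RHS = 4, y in [2, 21]  -> 2 point(s)
  x = 20: RHS = 2, y in [5, 18]  -> 2 point(s)
Affine points: 24. Add the point at infinity: total = 25.

#E(F_23) = 25


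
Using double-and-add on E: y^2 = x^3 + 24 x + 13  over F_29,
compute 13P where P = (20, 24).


k = 13 = 1101_2 (binary, LSB first: 1011)
Double-and-add from P = (20, 24):
  bit 0 = 1: acc = O + (20, 24) = (20, 24)
  bit 1 = 0: acc unchanged = (20, 24)
  bit 2 = 1: acc = (20, 24) + (18, 10) = (11, 10)
  bit 3 = 1: acc = (11, 10) + (15, 6) = (4, 12)

13P = (4, 12)


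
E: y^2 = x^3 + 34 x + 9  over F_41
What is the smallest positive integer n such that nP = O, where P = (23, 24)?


Compute successive multiples of P until we hit O:
  1P = (23, 24)
  2P = (35, 32)
  3P = (29, 13)
  4P = (14, 21)
  5P = (36, 40)
  6P = (25, 24)
  7P = (34, 17)
  8P = (21, 12)
  ... (continuing to 37P)
  37P = O

ord(P) = 37


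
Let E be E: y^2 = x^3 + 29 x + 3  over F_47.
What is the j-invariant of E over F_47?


Delta = -16(4 a^3 + 27 b^2) mod 47 = 34
-1728 * (4 a)^3 = -1728 * (4*29)^3 mod 47 = 4
j = 4 * 34^(-1) mod 47 = 25

j = 25 (mod 47)


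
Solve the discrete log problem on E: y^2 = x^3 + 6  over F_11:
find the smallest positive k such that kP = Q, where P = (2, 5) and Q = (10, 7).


Enumerate multiples of P until we hit Q = (10, 7):
  1P = (2, 5)
  2P = (8, 1)
  3P = (10, 4)
  4P = (4, 9)
  5P = (9, 3)
  6P = (3, 0)
  7P = (9, 8)
  8P = (4, 2)
  9P = (10, 7)
Match found at i = 9.

k = 9


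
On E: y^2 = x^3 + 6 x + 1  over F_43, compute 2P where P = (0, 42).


Doubling: s = (3 x1^2 + a) / (2 y1)
s = (3*0^2 + 6) / (2*42) mod 43 = 40
x3 = s^2 - 2 x1 mod 43 = 40^2 - 2*0 = 9
y3 = s (x1 - x3) - y1 mod 43 = 40 * (0 - 9) - 42 = 28

2P = (9, 28)


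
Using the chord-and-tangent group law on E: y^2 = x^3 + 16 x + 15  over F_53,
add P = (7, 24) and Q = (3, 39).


P != Q, so use the chord formula.
s = (y2 - y1) / (x2 - x1) = (15) / (49) mod 53 = 36
x3 = s^2 - x1 - x2 mod 53 = 36^2 - 7 - 3 = 14
y3 = s (x1 - x3) - y1 mod 53 = 36 * (7 - 14) - 24 = 42

P + Q = (14, 42)


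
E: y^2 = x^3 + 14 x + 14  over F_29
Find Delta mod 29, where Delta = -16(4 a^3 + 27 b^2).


4 a^3 + 27 b^2 = 4*14^3 + 27*14^2 = 10976 + 5292 = 16268
Delta = -16 * (16268) = -260288
Delta mod 29 = 16

Delta = 16 (mod 29)


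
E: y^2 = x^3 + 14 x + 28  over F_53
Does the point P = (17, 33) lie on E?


Check whether y^2 = x^3 + 14 x + 28 (mod 53) for (x, y) = (17, 33).
LHS: y^2 = 33^2 mod 53 = 29
RHS: x^3 + 14 x + 28 = 17^3 + 14*17 + 28 mod 53 = 38
LHS != RHS

No, not on the curve


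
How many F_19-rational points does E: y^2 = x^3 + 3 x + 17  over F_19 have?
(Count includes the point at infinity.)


For each x in F_19, count y with y^2 = x^3 + 3 x + 17 mod 19:
  x = 0: RHS = 17, y in [6, 13]  -> 2 point(s)
  x = 4: RHS = 17, y in [6, 13]  -> 2 point(s)
  x = 5: RHS = 5, y in [9, 10]  -> 2 point(s)
  x = 6: RHS = 4, y in [2, 17]  -> 2 point(s)
  x = 7: RHS = 1, y in [1, 18]  -> 2 point(s)
  x = 13: RHS = 11, y in [7, 12]  -> 2 point(s)
  x = 15: RHS = 17, y in [6, 13]  -> 2 point(s)
  x = 16: RHS = 0, y in [0]  -> 1 point(s)
Affine points: 15. Add the point at infinity: total = 16.

#E(F_19) = 16


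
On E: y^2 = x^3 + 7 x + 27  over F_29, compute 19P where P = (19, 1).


k = 19 = 10011_2 (binary, LSB first: 11001)
Double-and-add from P = (19, 1):
  bit 0 = 1: acc = O + (19, 1) = (19, 1)
  bit 1 = 1: acc = (19, 1) + (27, 18) = (7, 10)
  bit 2 = 0: acc unchanged = (7, 10)
  bit 3 = 0: acc unchanged = (7, 10)
  bit 4 = 1: acc = (7, 10) + (1, 8) = (5, 10)

19P = (5, 10)


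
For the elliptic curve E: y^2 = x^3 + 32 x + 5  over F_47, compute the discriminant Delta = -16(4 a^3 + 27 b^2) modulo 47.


4 a^3 + 27 b^2 = 4*32^3 + 27*5^2 = 131072 + 675 = 131747
Delta = -16 * (131747) = -2107952
Delta mod 47 = 45

Delta = 45 (mod 47)


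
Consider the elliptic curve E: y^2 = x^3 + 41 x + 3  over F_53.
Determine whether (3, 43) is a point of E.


Check whether y^2 = x^3 + 41 x + 3 (mod 53) for (x, y) = (3, 43).
LHS: y^2 = 43^2 mod 53 = 47
RHS: x^3 + 41 x + 3 = 3^3 + 41*3 + 3 mod 53 = 47
LHS = RHS

Yes, on the curve


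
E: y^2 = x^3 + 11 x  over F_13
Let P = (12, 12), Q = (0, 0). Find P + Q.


P != Q, so use the chord formula.
s = (y2 - y1) / (x2 - x1) = (1) / (1) mod 13 = 1
x3 = s^2 - x1 - x2 mod 13 = 1^2 - 12 - 0 = 2
y3 = s (x1 - x3) - y1 mod 13 = 1 * (12 - 2) - 12 = 11

P + Q = (2, 11)


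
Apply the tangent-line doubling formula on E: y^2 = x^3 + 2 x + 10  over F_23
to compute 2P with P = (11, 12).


Doubling: s = (3 x1^2 + a) / (2 y1)
s = (3*11^2 + 2) / (2*12) mod 23 = 20
x3 = s^2 - 2 x1 mod 23 = 20^2 - 2*11 = 10
y3 = s (x1 - x3) - y1 mod 23 = 20 * (11 - 10) - 12 = 8

2P = (10, 8)


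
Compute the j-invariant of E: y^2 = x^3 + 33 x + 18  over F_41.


Delta = -16(4 a^3 + 27 b^2) mod 41 = 15
-1728 * (4 a)^3 = -1728 * (4*33)^3 mod 41 = 13
j = 13 * 15^(-1) mod 41 = 20

j = 20 (mod 41)


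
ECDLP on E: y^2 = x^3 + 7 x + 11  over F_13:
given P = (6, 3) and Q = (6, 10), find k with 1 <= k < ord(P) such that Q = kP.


Enumerate multiples of P until we hit Q = (6, 10):
  1P = (6, 3)
  2P = (4, 5)
  3P = (4, 8)
  4P = (6, 10)
Match found at i = 4.

k = 4


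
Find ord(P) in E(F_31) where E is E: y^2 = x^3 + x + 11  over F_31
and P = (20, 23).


Compute successive multiples of P until we hit O:
  1P = (20, 23)
  2P = (30, 3)
  3P = (16, 0)
  4P = (30, 28)
  5P = (20, 8)
  6P = O

ord(P) = 6


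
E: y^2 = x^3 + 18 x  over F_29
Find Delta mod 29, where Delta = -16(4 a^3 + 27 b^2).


4 a^3 + 27 b^2 = 4*18^3 + 27*0^2 = 23328 + 0 = 23328
Delta = -16 * (23328) = -373248
Delta mod 29 = 11

Delta = 11 (mod 29)


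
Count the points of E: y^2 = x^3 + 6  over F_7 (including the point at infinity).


For each x in F_7, count y with y^2 = x^3 + 0 x + 6 mod 7:
  x = 1: RHS = 0, y in [0]  -> 1 point(s)
  x = 2: RHS = 0, y in [0]  -> 1 point(s)
  x = 4: RHS = 0, y in [0]  -> 1 point(s)
Affine points: 3. Add the point at infinity: total = 4.

#E(F_7) = 4


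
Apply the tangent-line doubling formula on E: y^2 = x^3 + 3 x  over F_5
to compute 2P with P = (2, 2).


Doubling: s = (3 x1^2 + a) / (2 y1)
s = (3*2^2 + 3) / (2*2) mod 5 = 0
x3 = s^2 - 2 x1 mod 5 = 0^2 - 2*2 = 1
y3 = s (x1 - x3) - y1 mod 5 = 0 * (2 - 1) - 2 = 3

2P = (1, 3)


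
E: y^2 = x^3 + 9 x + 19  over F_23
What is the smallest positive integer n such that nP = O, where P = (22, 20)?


Compute successive multiples of P until we hit O:
  1P = (22, 20)
  2P = (6, 17)
  3P = (21, 19)
  4P = (4, 21)
  5P = (9, 1)
  6P = (17, 5)
  7P = (16, 21)
  8P = (1, 11)
  ... (continuing to 20P)
  20P = O

ord(P) = 20


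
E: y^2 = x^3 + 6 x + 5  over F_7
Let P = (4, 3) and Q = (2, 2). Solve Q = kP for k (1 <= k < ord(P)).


Enumerate multiples of P until we hit Q = (2, 2):
  1P = (4, 3)
  2P = (3, 6)
  3P = (2, 5)
  4P = (2, 2)
Match found at i = 4.

k = 4


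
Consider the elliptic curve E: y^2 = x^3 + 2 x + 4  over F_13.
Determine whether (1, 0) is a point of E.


Check whether y^2 = x^3 + 2 x + 4 (mod 13) for (x, y) = (1, 0).
LHS: y^2 = 0^2 mod 13 = 0
RHS: x^3 + 2 x + 4 = 1^3 + 2*1 + 4 mod 13 = 7
LHS != RHS

No, not on the curve


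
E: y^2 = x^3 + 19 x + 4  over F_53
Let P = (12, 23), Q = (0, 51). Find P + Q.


P != Q, so use the chord formula.
s = (y2 - y1) / (x2 - x1) = (28) / (41) mod 53 = 33
x3 = s^2 - x1 - x2 mod 53 = 33^2 - 12 - 0 = 17
y3 = s (x1 - x3) - y1 mod 53 = 33 * (12 - 17) - 23 = 24

P + Q = (17, 24)


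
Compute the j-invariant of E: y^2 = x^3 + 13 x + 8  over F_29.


Delta = -16(4 a^3 + 27 b^2) mod 29 = 2
-1728 * (4 a)^3 = -1728 * (4*13)^3 mod 29 = 18
j = 18 * 2^(-1) mod 29 = 9

j = 9 (mod 29)


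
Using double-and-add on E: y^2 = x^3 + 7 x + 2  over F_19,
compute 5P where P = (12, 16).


k = 5 = 101_2 (binary, LSB first: 101)
Double-and-add from P = (12, 16):
  bit 0 = 1: acc = O + (12, 16) = (12, 16)
  bit 1 = 0: acc unchanged = (12, 16)
  bit 2 = 1: acc = (12, 16) + (12, 16) = (12, 3)

5P = (12, 3)


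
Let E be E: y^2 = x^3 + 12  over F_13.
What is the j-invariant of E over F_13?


Delta = -16(4 a^3 + 27 b^2) mod 13 = 10
-1728 * (4 a)^3 = -1728 * (4*0)^3 mod 13 = 0
j = 0 * 10^(-1) mod 13 = 0

j = 0 (mod 13)


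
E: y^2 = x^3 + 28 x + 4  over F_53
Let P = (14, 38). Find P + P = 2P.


Doubling: s = (3 x1^2 + a) / (2 y1)
s = (3*14^2 + 28) / (2*38) mod 53 = 36
x3 = s^2 - 2 x1 mod 53 = 36^2 - 2*14 = 49
y3 = s (x1 - x3) - y1 mod 53 = 36 * (14 - 49) - 38 = 27

2P = (49, 27)


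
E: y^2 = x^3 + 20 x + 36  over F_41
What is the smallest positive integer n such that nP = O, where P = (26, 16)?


Compute successive multiples of P until we hit O:
  1P = (26, 16)
  2P = (26, 25)
  3P = O

ord(P) = 3


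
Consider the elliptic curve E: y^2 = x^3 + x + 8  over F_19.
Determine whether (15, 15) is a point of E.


Check whether y^2 = x^3 + 1 x + 8 (mod 19) for (x, y) = (15, 15).
LHS: y^2 = 15^2 mod 19 = 16
RHS: x^3 + 1 x + 8 = 15^3 + 1*15 + 8 mod 19 = 16
LHS = RHS

Yes, on the curve


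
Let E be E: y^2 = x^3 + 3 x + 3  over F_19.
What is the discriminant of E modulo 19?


4 a^3 + 27 b^2 = 4*3^3 + 27*3^2 = 108 + 243 = 351
Delta = -16 * (351) = -5616
Delta mod 19 = 8

Delta = 8 (mod 19)


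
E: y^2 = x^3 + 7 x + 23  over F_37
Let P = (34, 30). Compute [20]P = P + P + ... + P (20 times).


k = 20 = 10100_2 (binary, LSB first: 00101)
Double-and-add from P = (34, 30):
  bit 0 = 0: acc unchanged = O
  bit 1 = 0: acc unchanged = O
  bit 2 = 1: acc = O + (8, 31) = (8, 31)
  bit 3 = 0: acc unchanged = (8, 31)
  bit 4 = 1: acc = (8, 31) + (30, 1) = (3, 16)

20P = (3, 16)


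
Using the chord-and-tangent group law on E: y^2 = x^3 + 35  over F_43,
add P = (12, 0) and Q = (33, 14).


P != Q, so use the chord formula.
s = (y2 - y1) / (x2 - x1) = (14) / (21) mod 43 = 15
x3 = s^2 - x1 - x2 mod 43 = 15^2 - 12 - 33 = 8
y3 = s (x1 - x3) - y1 mod 43 = 15 * (12 - 8) - 0 = 17

P + Q = (8, 17)


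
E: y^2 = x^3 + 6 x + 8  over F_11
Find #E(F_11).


For each x in F_11, count y with y^2 = x^3 + 6 x + 8 mod 11:
  x = 1: RHS = 4, y in [2, 9]  -> 2 point(s)
  x = 3: RHS = 9, y in [3, 8]  -> 2 point(s)
  x = 5: RHS = 9, y in [3, 8]  -> 2 point(s)
  x = 10: RHS = 1, y in [1, 10]  -> 2 point(s)
Affine points: 8. Add the point at infinity: total = 9.

#E(F_11) = 9


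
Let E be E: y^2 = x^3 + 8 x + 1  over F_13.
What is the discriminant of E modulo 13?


4 a^3 + 27 b^2 = 4*8^3 + 27*1^2 = 2048 + 27 = 2075
Delta = -16 * (2075) = -33200
Delta mod 13 = 2

Delta = 2 (mod 13)


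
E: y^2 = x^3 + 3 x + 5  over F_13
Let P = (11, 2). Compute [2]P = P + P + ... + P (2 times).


k = 2 = 10_2 (binary, LSB first: 01)
Double-and-add from P = (11, 2):
  bit 0 = 0: acc unchanged = O
  bit 1 = 1: acc = O + (1, 3) = (1, 3)

2P = (1, 3)


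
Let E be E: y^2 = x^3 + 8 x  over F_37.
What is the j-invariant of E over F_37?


Delta = -16(4 a^3 + 27 b^2) mod 37 = 14
-1728 * (4 a)^3 = -1728 * (4*8)^3 mod 37 = 31
j = 31 * 14^(-1) mod 37 = 26

j = 26 (mod 37)


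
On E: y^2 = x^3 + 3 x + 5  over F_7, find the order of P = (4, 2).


Compute successive multiples of P until we hit O:
  1P = (4, 2)
  2P = (1, 3)
  3P = (6, 1)
  4P = (6, 6)
  5P = (1, 4)
  6P = (4, 5)
  7P = O

ord(P) = 7


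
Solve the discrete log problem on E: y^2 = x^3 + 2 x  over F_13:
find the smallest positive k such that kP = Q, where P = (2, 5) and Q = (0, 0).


Enumerate multiples of P until we hit Q = (0, 0):
  1P = (2, 5)
  2P = (12, 7)
  3P = (11, 1)
  4P = (1, 9)
  5P = (0, 0)
Match found at i = 5.

k = 5


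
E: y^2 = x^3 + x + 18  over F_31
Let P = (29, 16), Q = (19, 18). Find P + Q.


P != Q, so use the chord formula.
s = (y2 - y1) / (x2 - x1) = (2) / (21) mod 31 = 6
x3 = s^2 - x1 - x2 mod 31 = 6^2 - 29 - 19 = 19
y3 = s (x1 - x3) - y1 mod 31 = 6 * (29 - 19) - 16 = 13

P + Q = (19, 13)


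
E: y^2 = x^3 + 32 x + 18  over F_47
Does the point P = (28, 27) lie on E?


Check whether y^2 = x^3 + 32 x + 18 (mod 47) for (x, y) = (28, 27).
LHS: y^2 = 27^2 mod 47 = 24
RHS: x^3 + 32 x + 18 = 28^3 + 32*28 + 18 mod 47 = 24
LHS = RHS

Yes, on the curve


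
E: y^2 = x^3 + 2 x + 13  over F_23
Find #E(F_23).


For each x in F_23, count y with y^2 = x^3 + 2 x + 13 mod 23:
  x = 0: RHS = 13, y in [6, 17]  -> 2 point(s)
  x = 1: RHS = 16, y in [4, 19]  -> 2 point(s)
  x = 2: RHS = 2, y in [5, 18]  -> 2 point(s)
  x = 3: RHS = 0, y in [0]  -> 1 point(s)
  x = 4: RHS = 16, y in [4, 19]  -> 2 point(s)
  x = 7: RHS = 2, y in [5, 18]  -> 2 point(s)
  x = 8: RHS = 12, y in [9, 14]  -> 2 point(s)
  x = 9: RHS = 1, y in [1, 22]  -> 2 point(s)
  x = 11: RHS = 9, y in [3, 20]  -> 2 point(s)
  x = 14: RHS = 2, y in [5, 18]  -> 2 point(s)
  x = 16: RHS = 1, y in [1, 22]  -> 2 point(s)
  x = 18: RHS = 16, y in [4, 19]  -> 2 point(s)
  x = 20: RHS = 3, y in [7, 16]  -> 2 point(s)
  x = 21: RHS = 1, y in [1, 22]  -> 2 point(s)
Affine points: 27. Add the point at infinity: total = 28.

#E(F_23) = 28


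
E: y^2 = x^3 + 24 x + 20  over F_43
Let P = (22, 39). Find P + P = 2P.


Doubling: s = (3 x1^2 + a) / (2 y1)
s = (3*22^2 + 24) / (2*39) mod 43 = 9
x3 = s^2 - 2 x1 mod 43 = 9^2 - 2*22 = 37
y3 = s (x1 - x3) - y1 mod 43 = 9 * (22 - 37) - 39 = 41

2P = (37, 41)


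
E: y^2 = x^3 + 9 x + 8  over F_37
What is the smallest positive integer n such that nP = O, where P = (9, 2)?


Compute successive multiples of P until we hit O:
  1P = (9, 2)
  2P = (29, 33)
  3P = (15, 22)
  4P = (20, 23)
  5P = (4, 21)
  6P = (34, 19)
  7P = (5, 17)
  8P = (7, 9)
  ... (continuing to 20P)
  20P = O

ord(P) = 20


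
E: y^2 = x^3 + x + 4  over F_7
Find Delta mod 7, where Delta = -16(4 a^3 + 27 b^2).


4 a^3 + 27 b^2 = 4*1^3 + 27*4^2 = 4 + 432 = 436
Delta = -16 * (436) = -6976
Delta mod 7 = 3

Delta = 3 (mod 7)


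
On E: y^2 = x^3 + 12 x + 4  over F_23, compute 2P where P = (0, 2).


Doubling: s = (3 x1^2 + a) / (2 y1)
s = (3*0^2 + 12) / (2*2) mod 23 = 3
x3 = s^2 - 2 x1 mod 23 = 3^2 - 2*0 = 9
y3 = s (x1 - x3) - y1 mod 23 = 3 * (0 - 9) - 2 = 17

2P = (9, 17)


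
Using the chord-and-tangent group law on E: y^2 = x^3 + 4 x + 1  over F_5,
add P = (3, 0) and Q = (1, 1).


P != Q, so use the chord formula.
s = (y2 - y1) / (x2 - x1) = (1) / (3) mod 5 = 2
x3 = s^2 - x1 - x2 mod 5 = 2^2 - 3 - 1 = 0
y3 = s (x1 - x3) - y1 mod 5 = 2 * (3 - 0) - 0 = 1

P + Q = (0, 1)


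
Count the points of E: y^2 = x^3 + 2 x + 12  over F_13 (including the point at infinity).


For each x in F_13, count y with y^2 = x^3 + 2 x + 12 mod 13:
  x = 0: RHS = 12, y in [5, 8]  -> 2 point(s)
  x = 5: RHS = 4, y in [2, 11]  -> 2 point(s)
  x = 11: RHS = 0, y in [0]  -> 1 point(s)
  x = 12: RHS = 9, y in [3, 10]  -> 2 point(s)
Affine points: 7. Add the point at infinity: total = 8.

#E(F_13) = 8


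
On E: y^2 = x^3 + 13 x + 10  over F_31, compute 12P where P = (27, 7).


k = 12 = 1100_2 (binary, LSB first: 0011)
Double-and-add from P = (27, 7):
  bit 0 = 0: acc unchanged = O
  bit 1 = 0: acc unchanged = O
  bit 2 = 1: acc = O + (22, 30) = (22, 30)
  bit 3 = 1: acc = (22, 30) + (3, 18) = (7, 17)

12P = (7, 17)


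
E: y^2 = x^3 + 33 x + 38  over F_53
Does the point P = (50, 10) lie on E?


Check whether y^2 = x^3 + 33 x + 38 (mod 53) for (x, y) = (50, 10).
LHS: y^2 = 10^2 mod 53 = 47
RHS: x^3 + 33 x + 38 = 50^3 + 33*50 + 38 mod 53 = 18
LHS != RHS

No, not on the curve


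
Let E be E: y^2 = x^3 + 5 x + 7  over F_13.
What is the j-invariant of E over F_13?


Delta = -16(4 a^3 + 27 b^2) mod 13 = 4
-1728 * (4 a)^3 = -1728 * (4*5)^3 mod 13 = 5
j = 5 * 4^(-1) mod 13 = 11

j = 11 (mod 13)


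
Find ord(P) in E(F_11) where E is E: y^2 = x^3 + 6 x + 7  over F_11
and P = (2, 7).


Compute successive multiples of P until we hit O:
  1P = (2, 7)
  2P = (10, 0)
  3P = (2, 4)
  4P = O

ord(P) = 4


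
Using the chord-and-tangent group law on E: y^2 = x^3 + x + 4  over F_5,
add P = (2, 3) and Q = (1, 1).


P != Q, so use the chord formula.
s = (y2 - y1) / (x2 - x1) = (3) / (4) mod 5 = 2
x3 = s^2 - x1 - x2 mod 5 = 2^2 - 2 - 1 = 1
y3 = s (x1 - x3) - y1 mod 5 = 2 * (2 - 1) - 3 = 4

P + Q = (1, 4)


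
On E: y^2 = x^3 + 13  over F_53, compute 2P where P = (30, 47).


Doubling: s = (3 x1^2 + a) / (2 y1)
s = (3*30^2 + 0) / (2*47) mod 53 = 40
x3 = s^2 - 2 x1 mod 53 = 40^2 - 2*30 = 3
y3 = s (x1 - x3) - y1 mod 53 = 40 * (30 - 3) - 47 = 26

2P = (3, 26)


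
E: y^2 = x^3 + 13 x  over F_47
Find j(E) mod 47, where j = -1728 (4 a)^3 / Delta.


Delta = -16(4 a^3 + 27 b^2) mod 47 = 16
-1728 * (4 a)^3 = -1728 * (4*13)^3 mod 47 = 12
j = 12 * 16^(-1) mod 47 = 36

j = 36 (mod 47)


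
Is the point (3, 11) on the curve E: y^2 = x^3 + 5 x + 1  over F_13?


Check whether y^2 = x^3 + 5 x + 1 (mod 13) for (x, y) = (3, 11).
LHS: y^2 = 11^2 mod 13 = 4
RHS: x^3 + 5 x + 1 = 3^3 + 5*3 + 1 mod 13 = 4
LHS = RHS

Yes, on the curve


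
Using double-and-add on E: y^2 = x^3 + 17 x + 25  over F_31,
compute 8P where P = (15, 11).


k = 8 = 1000_2 (binary, LSB first: 0001)
Double-and-add from P = (15, 11):
  bit 0 = 0: acc unchanged = O
  bit 1 = 0: acc unchanged = O
  bit 2 = 0: acc unchanged = O
  bit 3 = 1: acc = O + (3, 14) = (3, 14)

8P = (3, 14)


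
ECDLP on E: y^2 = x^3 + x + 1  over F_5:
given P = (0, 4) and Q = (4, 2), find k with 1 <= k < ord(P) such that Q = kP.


Enumerate multiples of P until we hit Q = (4, 2):
  1P = (0, 4)
  2P = (4, 3)
  3P = (2, 4)
  4P = (3, 1)
  5P = (3, 4)
  6P = (2, 1)
  7P = (4, 2)
Match found at i = 7.

k = 7


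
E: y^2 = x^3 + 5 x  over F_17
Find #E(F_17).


For each x in F_17, count y with y^2 = x^3 + 5 x + 0 mod 17:
  x = 0: RHS = 0, y in [0]  -> 1 point(s)
  x = 2: RHS = 1, y in [1, 16]  -> 2 point(s)
  x = 3: RHS = 8, y in [5, 12]  -> 2 point(s)
  x = 4: RHS = 16, y in [4, 13]  -> 2 point(s)
  x = 6: RHS = 8, y in [5, 12]  -> 2 point(s)
  x = 7: RHS = 4, y in [2, 15]  -> 2 point(s)
  x = 8: RHS = 8, y in [5, 12]  -> 2 point(s)
  x = 9: RHS = 9, y in [3, 14]  -> 2 point(s)
  x = 10: RHS = 13, y in [8, 9]  -> 2 point(s)
  x = 11: RHS = 9, y in [3, 14]  -> 2 point(s)
  x = 13: RHS = 1, y in [1, 16]  -> 2 point(s)
  x = 14: RHS = 9, y in [3, 14]  -> 2 point(s)
  x = 15: RHS = 16, y in [4, 13]  -> 2 point(s)
Affine points: 25. Add the point at infinity: total = 26.

#E(F_17) = 26


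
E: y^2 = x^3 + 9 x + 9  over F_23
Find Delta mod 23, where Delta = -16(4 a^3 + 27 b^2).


4 a^3 + 27 b^2 = 4*9^3 + 27*9^2 = 2916 + 2187 = 5103
Delta = -16 * (5103) = -81648
Delta mod 23 = 2

Delta = 2 (mod 23)


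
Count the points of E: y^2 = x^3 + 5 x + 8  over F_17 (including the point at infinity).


For each x in F_17, count y with y^2 = x^3 + 5 x + 8 mod 17:
  x = 0: RHS = 8, y in [5, 12]  -> 2 point(s)
  x = 2: RHS = 9, y in [3, 14]  -> 2 point(s)
  x = 3: RHS = 16, y in [4, 13]  -> 2 point(s)
  x = 6: RHS = 16, y in [4, 13]  -> 2 point(s)
  x = 8: RHS = 16, y in [4, 13]  -> 2 point(s)
  x = 9: RHS = 0, y in [0]  -> 1 point(s)
  x = 10: RHS = 4, y in [2, 15]  -> 2 point(s)
  x = 11: RHS = 0, y in [0]  -> 1 point(s)
  x = 13: RHS = 9, y in [3, 14]  -> 2 point(s)
  x = 14: RHS = 0, y in [0]  -> 1 point(s)
  x = 16: RHS = 2, y in [6, 11]  -> 2 point(s)
Affine points: 19. Add the point at infinity: total = 20.

#E(F_17) = 20


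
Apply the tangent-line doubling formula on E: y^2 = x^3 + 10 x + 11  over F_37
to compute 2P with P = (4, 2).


Doubling: s = (3 x1^2 + a) / (2 y1)
s = (3*4^2 + 10) / (2*2) mod 37 = 33
x3 = s^2 - 2 x1 mod 37 = 33^2 - 2*4 = 8
y3 = s (x1 - x3) - y1 mod 37 = 33 * (4 - 8) - 2 = 14

2P = (8, 14)


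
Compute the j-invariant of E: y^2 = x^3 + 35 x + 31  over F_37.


Delta = -16(4 a^3 + 27 b^2) mod 37 = 19
-1728 * (4 a)^3 = -1728 * (4*35)^3 mod 37 = 29
j = 29 * 19^(-1) mod 37 = 21

j = 21 (mod 37)


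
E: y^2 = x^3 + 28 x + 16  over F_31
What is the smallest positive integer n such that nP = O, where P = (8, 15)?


Compute successive multiples of P until we hit O:
  1P = (8, 15)
  2P = (24, 2)
  3P = (24, 29)
  4P = (8, 16)
  5P = O

ord(P) = 5


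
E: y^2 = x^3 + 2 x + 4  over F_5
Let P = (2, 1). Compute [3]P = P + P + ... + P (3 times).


k = 3 = 11_2 (binary, LSB first: 11)
Double-and-add from P = (2, 1):
  bit 0 = 1: acc = O + (2, 1) = (2, 1)
  bit 1 = 1: acc = (2, 1) + (0, 3) = (4, 1)

3P = (4, 1)


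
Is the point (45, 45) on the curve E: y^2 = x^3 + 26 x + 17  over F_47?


Check whether y^2 = x^3 + 26 x + 17 (mod 47) for (x, y) = (45, 45).
LHS: y^2 = 45^2 mod 47 = 4
RHS: x^3 + 26 x + 17 = 45^3 + 26*45 + 17 mod 47 = 4
LHS = RHS

Yes, on the curve


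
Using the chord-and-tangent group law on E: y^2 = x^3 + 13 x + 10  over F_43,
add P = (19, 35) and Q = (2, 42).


P != Q, so use the chord formula.
s = (y2 - y1) / (x2 - x1) = (7) / (26) mod 43 = 35
x3 = s^2 - x1 - x2 mod 43 = 35^2 - 19 - 2 = 0
y3 = s (x1 - x3) - y1 mod 43 = 35 * (19 - 0) - 35 = 28

P + Q = (0, 28)


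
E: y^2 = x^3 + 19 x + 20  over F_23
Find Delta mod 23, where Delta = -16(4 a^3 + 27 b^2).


4 a^3 + 27 b^2 = 4*19^3 + 27*20^2 = 27436 + 10800 = 38236
Delta = -16 * (38236) = -611776
Delta mod 23 = 1

Delta = 1 (mod 23)


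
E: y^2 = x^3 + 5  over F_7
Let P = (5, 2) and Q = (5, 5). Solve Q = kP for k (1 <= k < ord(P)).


Enumerate multiples of P until we hit Q = (5, 5):
  1P = (5, 2)
  2P = (6, 2)
  3P = (3, 5)
  4P = (3, 2)
  5P = (6, 5)
  6P = (5, 5)
Match found at i = 6.

k = 6


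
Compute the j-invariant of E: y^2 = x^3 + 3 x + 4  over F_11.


Delta = -16(4 a^3 + 27 b^2) mod 11 = 6
-1728 * (4 a)^3 = -1728 * (4*3)^3 mod 11 = 10
j = 10 * 6^(-1) mod 11 = 9

j = 9 (mod 11)


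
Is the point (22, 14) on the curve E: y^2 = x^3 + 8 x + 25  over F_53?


Check whether y^2 = x^3 + 8 x + 25 (mod 53) for (x, y) = (22, 14).
LHS: y^2 = 14^2 mod 53 = 37
RHS: x^3 + 8 x + 25 = 22^3 + 8*22 + 25 mod 53 = 37
LHS = RHS

Yes, on the curve


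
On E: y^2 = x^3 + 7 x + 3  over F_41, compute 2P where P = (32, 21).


Doubling: s = (3 x1^2 + a) / (2 y1)
s = (3*32^2 + 7) / (2*21) mod 41 = 4
x3 = s^2 - 2 x1 mod 41 = 4^2 - 2*32 = 34
y3 = s (x1 - x3) - y1 mod 41 = 4 * (32 - 34) - 21 = 12

2P = (34, 12)


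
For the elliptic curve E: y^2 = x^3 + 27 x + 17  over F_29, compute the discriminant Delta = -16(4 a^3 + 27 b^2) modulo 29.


4 a^3 + 27 b^2 = 4*27^3 + 27*17^2 = 78732 + 7803 = 86535
Delta = -16 * (86535) = -1384560
Delta mod 29 = 16

Delta = 16 (mod 29)


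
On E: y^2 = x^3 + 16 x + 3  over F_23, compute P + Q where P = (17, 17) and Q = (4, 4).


P != Q, so use the chord formula.
s = (y2 - y1) / (x2 - x1) = (10) / (10) mod 23 = 1
x3 = s^2 - x1 - x2 mod 23 = 1^2 - 17 - 4 = 3
y3 = s (x1 - x3) - y1 mod 23 = 1 * (17 - 3) - 17 = 20

P + Q = (3, 20)


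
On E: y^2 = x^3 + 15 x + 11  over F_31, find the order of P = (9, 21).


Compute successive multiples of P until we hit O:
  1P = (9, 21)
  2P = (21, 16)
  3P = (10, 13)
  4P = (14, 19)
  5P = (28, 30)
  6P = (12, 20)
  7P = (17, 23)
  8P = (7, 26)
  ... (continuing to 37P)
  37P = O

ord(P) = 37


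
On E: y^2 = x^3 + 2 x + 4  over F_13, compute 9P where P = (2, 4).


k = 9 = 1001_2 (binary, LSB first: 1001)
Double-and-add from P = (2, 4):
  bit 0 = 1: acc = O + (2, 4) = (2, 4)
  bit 1 = 0: acc unchanged = (2, 4)
  bit 2 = 0: acc unchanged = (2, 4)
  bit 3 = 1: acc = (2, 4) + (10, 6) = (10, 7)

9P = (10, 7)


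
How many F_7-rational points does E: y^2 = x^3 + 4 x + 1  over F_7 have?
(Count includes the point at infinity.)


For each x in F_7, count y with y^2 = x^3 + 4 x + 1 mod 7:
  x = 0: RHS = 1, y in [1, 6]  -> 2 point(s)
  x = 4: RHS = 4, y in [2, 5]  -> 2 point(s)
Affine points: 4. Add the point at infinity: total = 5.

#E(F_7) = 5


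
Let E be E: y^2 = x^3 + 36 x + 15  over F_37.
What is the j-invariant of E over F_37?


Delta = -16(4 a^3 + 27 b^2) mod 37 = 26
-1728 * (4 a)^3 = -1728 * (4*36)^3 mod 37 = 36
j = 36 * 26^(-1) mod 37 = 27

j = 27 (mod 37)


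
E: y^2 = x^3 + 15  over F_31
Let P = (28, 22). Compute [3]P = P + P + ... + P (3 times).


k = 3 = 11_2 (binary, LSB first: 11)
Double-and-add from P = (28, 22):
  bit 0 = 1: acc = O + (28, 22) = (28, 22)
  bit 1 = 1: acc = (28, 22) + (16, 22) = (18, 9)

3P = (18, 9)


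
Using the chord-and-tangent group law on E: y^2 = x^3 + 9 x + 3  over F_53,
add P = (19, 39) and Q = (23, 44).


P != Q, so use the chord formula.
s = (y2 - y1) / (x2 - x1) = (5) / (4) mod 53 = 41
x3 = s^2 - x1 - x2 mod 53 = 41^2 - 19 - 23 = 49
y3 = s (x1 - x3) - y1 mod 53 = 41 * (19 - 49) - 39 = 3

P + Q = (49, 3)


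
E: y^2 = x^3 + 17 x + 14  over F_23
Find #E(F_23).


For each x in F_23, count y with y^2 = x^3 + 17 x + 14 mod 23:
  x = 1: RHS = 9, y in [3, 20]  -> 2 point(s)
  x = 3: RHS = 0, y in [0]  -> 1 point(s)
  x = 4: RHS = 8, y in [10, 13]  -> 2 point(s)
  x = 7: RHS = 16, y in [4, 19]  -> 2 point(s)
  x = 8: RHS = 18, y in [8, 15]  -> 2 point(s)
  x = 14: RHS = 6, y in [11, 12]  -> 2 point(s)
  x = 16: RHS = 12, y in [9, 14]  -> 2 point(s)
  x = 17: RHS = 18, y in [8, 15]  -> 2 point(s)
  x = 21: RHS = 18, y in [8, 15]  -> 2 point(s)
Affine points: 17. Add the point at infinity: total = 18.

#E(F_23) = 18


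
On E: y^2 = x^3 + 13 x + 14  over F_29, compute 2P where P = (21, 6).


Doubling: s = (3 x1^2 + a) / (2 y1)
s = (3*21^2 + 13) / (2*6) mod 29 = 5
x3 = s^2 - 2 x1 mod 29 = 5^2 - 2*21 = 12
y3 = s (x1 - x3) - y1 mod 29 = 5 * (21 - 12) - 6 = 10

2P = (12, 10)


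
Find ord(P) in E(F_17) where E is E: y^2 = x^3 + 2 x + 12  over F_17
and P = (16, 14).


Compute successive multiples of P until we hit O:
  1P = (16, 14)
  2P = (6, 6)
  3P = (14, 8)
  4P = (13, 12)
  5P = (13, 5)
  6P = (14, 9)
  7P = (6, 11)
  8P = (16, 3)
  ... (continuing to 9P)
  9P = O

ord(P) = 9


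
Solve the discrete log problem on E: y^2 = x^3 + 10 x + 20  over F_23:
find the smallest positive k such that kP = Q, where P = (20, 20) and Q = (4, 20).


Enumerate multiples of P until we hit Q = (4, 20):
  1P = (20, 20)
  2P = (14, 12)
  3P = (1, 13)
  4P = (18, 11)
  5P = (11, 9)
  6P = (4, 20)
Match found at i = 6.

k = 6


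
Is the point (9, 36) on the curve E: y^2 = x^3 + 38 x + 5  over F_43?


Check whether y^2 = x^3 + 38 x + 5 (mod 43) for (x, y) = (9, 36).
LHS: y^2 = 36^2 mod 43 = 6
RHS: x^3 + 38 x + 5 = 9^3 + 38*9 + 5 mod 43 = 1
LHS != RHS

No, not on the curve


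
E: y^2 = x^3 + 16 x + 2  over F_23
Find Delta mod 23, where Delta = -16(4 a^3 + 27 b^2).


4 a^3 + 27 b^2 = 4*16^3 + 27*2^2 = 16384 + 108 = 16492
Delta = -16 * (16492) = -263872
Delta mod 23 = 7

Delta = 7 (mod 23)


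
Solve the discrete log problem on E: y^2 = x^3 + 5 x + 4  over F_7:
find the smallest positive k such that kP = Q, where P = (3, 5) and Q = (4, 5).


Enumerate multiples of P until we hit Q = (4, 5):
  1P = (3, 5)
  2P = (2, 1)
  3P = (4, 5)
Match found at i = 3.

k = 3


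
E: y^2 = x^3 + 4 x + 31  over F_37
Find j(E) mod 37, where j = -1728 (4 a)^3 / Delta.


Delta = -16(4 a^3 + 27 b^2) mod 37 = 36
-1728 * (4 a)^3 = -1728 * (4*4)^3 mod 37 = 27
j = 27 * 36^(-1) mod 37 = 10

j = 10 (mod 37)


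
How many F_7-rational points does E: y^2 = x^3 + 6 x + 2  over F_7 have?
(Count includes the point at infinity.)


For each x in F_7, count y with y^2 = x^3 + 6 x + 2 mod 7:
  x = 0: RHS = 2, y in [3, 4]  -> 2 point(s)
  x = 1: RHS = 2, y in [3, 4]  -> 2 point(s)
  x = 2: RHS = 1, y in [1, 6]  -> 2 point(s)
  x = 6: RHS = 2, y in [3, 4]  -> 2 point(s)
Affine points: 8. Add the point at infinity: total = 9.

#E(F_7) = 9


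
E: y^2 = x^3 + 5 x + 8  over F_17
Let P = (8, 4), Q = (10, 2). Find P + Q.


P != Q, so use the chord formula.
s = (y2 - y1) / (x2 - x1) = (15) / (2) mod 17 = 16
x3 = s^2 - x1 - x2 mod 17 = 16^2 - 8 - 10 = 0
y3 = s (x1 - x3) - y1 mod 17 = 16 * (8 - 0) - 4 = 5

P + Q = (0, 5)


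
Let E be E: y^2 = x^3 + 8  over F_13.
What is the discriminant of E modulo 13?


4 a^3 + 27 b^2 = 4*0^3 + 27*8^2 = 0 + 1728 = 1728
Delta = -16 * (1728) = -27648
Delta mod 13 = 3

Delta = 3 (mod 13)


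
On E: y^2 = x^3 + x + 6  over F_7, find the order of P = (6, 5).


Compute successive multiples of P until we hit O:
  1P = (6, 5)
  2P = (3, 6)
  3P = (2, 3)
  4P = (1, 1)
  5P = (4, 5)
  6P = (4, 2)
  7P = (1, 6)
  8P = (2, 4)
  ... (continuing to 11P)
  11P = O

ord(P) = 11


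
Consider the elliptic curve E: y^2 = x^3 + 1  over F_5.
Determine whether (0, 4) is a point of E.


Check whether y^2 = x^3 + 0 x + 1 (mod 5) for (x, y) = (0, 4).
LHS: y^2 = 4^2 mod 5 = 1
RHS: x^3 + 0 x + 1 = 0^3 + 0*0 + 1 mod 5 = 1
LHS = RHS

Yes, on the curve


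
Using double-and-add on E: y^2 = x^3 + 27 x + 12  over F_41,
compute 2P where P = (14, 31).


k = 2 = 10_2 (binary, LSB first: 01)
Double-and-add from P = (14, 31):
  bit 0 = 0: acc unchanged = O
  bit 1 = 1: acc = O + (13, 10) = (13, 10)

2P = (13, 10)


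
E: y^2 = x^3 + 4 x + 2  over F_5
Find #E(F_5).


For each x in F_5, count y with y^2 = x^3 + 4 x + 2 mod 5:
  x = 3: RHS = 1, y in [1, 4]  -> 2 point(s)
Affine points: 2. Add the point at infinity: total = 3.

#E(F_5) = 3
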